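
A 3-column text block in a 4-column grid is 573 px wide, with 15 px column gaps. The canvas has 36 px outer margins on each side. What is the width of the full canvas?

573 − 2·15 = 543; ÷3 gives c = 181 px.
Total width: 2·36 + 4·181 + 3·15 = 841 px.

841 px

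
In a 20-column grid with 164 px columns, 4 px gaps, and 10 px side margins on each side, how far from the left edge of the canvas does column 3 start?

Before column 3: the margin + 2 columns + 2 gaps.
Offset = 10 + 2·(164 + 4) = 10 + 336 = 346 px.

346 px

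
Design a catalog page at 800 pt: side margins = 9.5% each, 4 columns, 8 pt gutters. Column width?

156 pt

Margins: 9.5% × 800 = 76 pt each, so content = 800 − 152 = 648 pt.
4 columns + 3 gutters: 4c + 3·8 = 648.
4c = 648 − 24 = 624, so c = 156 pt.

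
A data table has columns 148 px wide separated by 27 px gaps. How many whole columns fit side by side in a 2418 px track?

13 columns

k columns need k·148 + (k−1)·27 = k·175 − 27.
k·175 − 27 ≤ 2418 → k ≤ 2445 / 175 ≈ 13.97, so k = 13.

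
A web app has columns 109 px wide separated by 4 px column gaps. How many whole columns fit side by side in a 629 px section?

Each extra column adds 109 + 4 = 113 px.
(629 + 4) / 113 = 5.60, so 5 columns fit.

5 columns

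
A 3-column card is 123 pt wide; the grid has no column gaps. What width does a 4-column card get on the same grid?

With no column gaps, each column is 123/3 = 41 pt.
4-column span = 4·41 = 164 pt.

164 pt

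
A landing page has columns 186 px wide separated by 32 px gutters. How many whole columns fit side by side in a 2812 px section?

Each extra column adds 186 + 32 = 218 px.
(2812 + 32) / 218 = 13.05, so 13 columns fit.

13 columns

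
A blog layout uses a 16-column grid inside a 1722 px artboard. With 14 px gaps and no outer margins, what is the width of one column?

16 columns + 15 gaps: 16c + 15·14 = 1722.
16c = 1722 − 210 = 1512, so c = 94.5 px.

94.5 px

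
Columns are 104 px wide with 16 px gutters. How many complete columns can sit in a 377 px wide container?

Each extra column adds 104 + 16 = 120 px.
(377 + 16) / 120 = 3.27, so 3 columns fit.

3 columns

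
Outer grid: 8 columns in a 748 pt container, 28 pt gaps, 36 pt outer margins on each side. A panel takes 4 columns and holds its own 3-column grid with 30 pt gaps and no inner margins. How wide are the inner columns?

88 pt

Inside the margins: 748 − 72 = 676 pt.
676 − 7·28 = 480; ÷8 gives c = 60 pt.
4 columns plus 3 gaps: 240 + 84 = 324 pt.
3 columns + 2 gaps: 3d + 2·30 = 324.
3d = 324 − 60 = 264, so d = 88 pt.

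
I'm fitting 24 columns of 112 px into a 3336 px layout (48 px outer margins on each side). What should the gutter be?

Take off 96 px of margins, leaving 3240 px.
24 columns take 24·112 = 2688 px; remaining 552 splits into 23 gutters.
g = 552 / 23 = 24 px.

24 px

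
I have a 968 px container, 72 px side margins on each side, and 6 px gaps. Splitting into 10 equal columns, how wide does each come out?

77 px

Content width = 968 − 2·72 = 824 px.
824 − 9·6 = 770; ÷10 gives c = 77 px.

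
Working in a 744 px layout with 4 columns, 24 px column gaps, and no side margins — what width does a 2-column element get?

360 px

744 − 3·24 = 672; ÷4 gives c = 168 px.
2-column span = 2·168 + 1·24 = 360 px.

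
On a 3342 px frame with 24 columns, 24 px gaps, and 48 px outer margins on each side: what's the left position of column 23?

Subtract both margins: 3342 − 2·48 = 3246 px.
24c + 23·24 = 3246 → 24c = 2694 → c = 112.25 px.
Each column+gutter stride is 136.25 px; 22 of them past the 48 px margin is 48 + 2997.5 = 3045.5 px.

3045.5 px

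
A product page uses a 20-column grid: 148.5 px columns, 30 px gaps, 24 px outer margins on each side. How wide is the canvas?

Canvas = 2·24 + 20·148.5 + 19·30 = 48 + 2970 + 570 = 3588 px.

3588 px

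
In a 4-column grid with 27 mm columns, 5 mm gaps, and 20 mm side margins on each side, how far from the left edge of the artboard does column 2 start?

Before column 2: the margin + 1 column + 1 gap.
Offset = 20 + 1·(27 + 5) = 20 + 32 = 52 mm.

52 mm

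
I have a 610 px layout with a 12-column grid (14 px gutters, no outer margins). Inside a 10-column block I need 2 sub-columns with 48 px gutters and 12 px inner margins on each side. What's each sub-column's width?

Subtracting 11 gutters of 14 leaves 456 for 12 columns, so c = 38 px.
Span of 10: 10·38 + 9·14 = 380 + 126 = 506 px.
Inner content = 506 − 2·12 = 482 px.
2 columns + 1 gutter: 2d + 1·48 = 482.
2d = 482 − 48 = 434, so d = 217 px.

217 px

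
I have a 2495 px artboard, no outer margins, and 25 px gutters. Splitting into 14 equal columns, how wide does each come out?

2495 − 13·25 = 2170; ÷14 gives c = 155 px.

155 px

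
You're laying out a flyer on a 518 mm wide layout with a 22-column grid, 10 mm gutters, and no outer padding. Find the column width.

22 columns + 21 gutters: 22c + 21·10 = 518.
22c = 518 − 210 = 308, so c = 14 mm.

14 mm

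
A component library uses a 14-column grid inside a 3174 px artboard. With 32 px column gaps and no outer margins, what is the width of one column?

14c + 13·32 = 3174 → 14c = 2758 → c = 197 px.

197 px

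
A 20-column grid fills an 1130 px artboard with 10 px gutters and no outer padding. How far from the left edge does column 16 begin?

20 columns + 19 gutters: 20c + 19·10 = 1130.
20c = 1130 − 190 = 940, so c = 47 px.
Each column+gutter stride is 57 px; with no margin, 15 of them is 855 px.

855 px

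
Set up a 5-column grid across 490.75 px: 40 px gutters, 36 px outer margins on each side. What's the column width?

Subtract both margins: 490.75 − 2·36 = 418.75 px.
418.75 − 4·40 = 258.75; ÷5 gives c = 51.75 px.

51.75 px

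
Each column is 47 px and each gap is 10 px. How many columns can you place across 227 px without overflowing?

4 columns

4 columns: 4·47 + 3·10 = 218 px ≤ 227.
5 columns: 275 px > 227. So 4.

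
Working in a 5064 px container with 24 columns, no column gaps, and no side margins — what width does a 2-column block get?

422 px

5064 / 24 = 211 px per column.
2-column span = 2·211 = 422 px.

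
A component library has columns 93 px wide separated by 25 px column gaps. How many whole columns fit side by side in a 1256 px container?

10 columns: 10·93 + 9·25 = 1155 px ≤ 1256.
11 columns: 1273 px > 1256. So 10.

10 columns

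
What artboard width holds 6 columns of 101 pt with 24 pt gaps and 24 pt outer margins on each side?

Artboard = 2·24 + 6·101 + 5·24 = 48 + 606 + 120 = 774 pt.

774 pt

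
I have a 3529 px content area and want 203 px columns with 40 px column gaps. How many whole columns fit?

14 columns

Each extra column adds 203 + 40 = 243 px.
(3529 + 40) / 243 = 14.69, so 14 columns fit.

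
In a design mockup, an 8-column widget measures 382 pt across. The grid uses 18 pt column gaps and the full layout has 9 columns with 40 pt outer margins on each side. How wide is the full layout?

512 pt

8 columns + 7 column gaps: 8c + 7·18 = 382.
8c = 382 − 126 = 256, so c = 32 pt.
Adding margins, columns and gutters: 80 + 288 + 144 = 512 pt.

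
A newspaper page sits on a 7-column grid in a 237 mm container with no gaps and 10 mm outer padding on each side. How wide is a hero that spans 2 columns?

Content width = 237 − 2·10 = 217 mm.
217 / 7 = 31 mm per column.
With no gaps, 2 columns span 2·31 = 62 mm.

62 mm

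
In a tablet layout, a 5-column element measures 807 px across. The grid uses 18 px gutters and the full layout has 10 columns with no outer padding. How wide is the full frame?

5c + 4·18 = 807 → 5c = 735 → c = 147 px.
Frame = 10·147 + 9·18 = 1470 + 162 = 1632 px.

1632 px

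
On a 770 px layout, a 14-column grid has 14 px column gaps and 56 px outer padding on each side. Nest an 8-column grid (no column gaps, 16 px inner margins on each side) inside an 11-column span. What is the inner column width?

60.25 px

Inside the margins: 770 − 112 = 658 px.
14 columns + 13 column gaps: 14c + 13·14 = 658.
14c = 658 − 182 = 476, so c = 34 px.
11 columns plus 10 column gaps: 374 + 140 = 514 px.
Inner content = 514 − 2·16 = 482 px.
482 / 8 = 60.25 px per column.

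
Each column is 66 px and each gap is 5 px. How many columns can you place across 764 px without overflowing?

10 columns

k columns need k·66 + (k−1)·5 = k·71 − 5.
k·71 − 5 ≤ 764 → k ≤ 769 / 71 ≈ 10.83, so k = 10.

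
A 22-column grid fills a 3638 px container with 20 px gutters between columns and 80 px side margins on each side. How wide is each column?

139 px

Inside the margins: 3638 − 160 = 3478 px.
22c + 21·20 = 3478 → 22c = 3058 → c = 139 px.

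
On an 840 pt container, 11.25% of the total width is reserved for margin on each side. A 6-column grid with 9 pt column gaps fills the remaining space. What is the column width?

840 × (1 − 2·11.25%) = 840 × 77.5% = 651 pt for the columns.
6 columns + 5 column gaps: 6c + 5·9 = 651.
6c = 651 − 45 = 606, so c = 101 pt.

101 pt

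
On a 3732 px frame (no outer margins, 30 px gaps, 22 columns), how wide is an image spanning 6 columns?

3732 − 21·30 = 3102; ÷22 gives c = 141 px.
Span of 6: 6·141 + 5·30 = 846 + 150 = 996 px.

996 px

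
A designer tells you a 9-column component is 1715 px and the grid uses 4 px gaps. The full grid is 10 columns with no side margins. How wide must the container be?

1715 − 8·4 = 1683; ÷9 gives c = 187 px.
Total width: 10·187 + 9·4 = 1906 px.

1906 px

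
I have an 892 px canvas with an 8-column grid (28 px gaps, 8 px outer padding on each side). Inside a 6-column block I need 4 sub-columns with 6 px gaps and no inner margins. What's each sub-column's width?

158 px

Outer content = 892 − 2·8 = 876 px.
Subtracting 7 gaps of 28 leaves 680 for 8 columns, so c = 85 px.
Span of 6: 6·85 + 5·28 = 510 + 140 = 650 px.
4 columns + 3 gaps: 4d + 3·6 = 650.
4d = 650 − 18 = 632, so d = 158 px.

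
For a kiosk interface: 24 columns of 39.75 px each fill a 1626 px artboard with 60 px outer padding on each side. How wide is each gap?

Content width = 1626 − 2·60 = 1506 px.
Columns use 954 px, leaving 552 px across 23 gaps = 24 px each.

24 px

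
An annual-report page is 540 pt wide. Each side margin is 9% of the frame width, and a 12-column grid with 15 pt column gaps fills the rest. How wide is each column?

23.15 pt

540 × (1 − 2·9%) = 540 × 82% = 442.8 pt for the columns.
12c + 11·15 = 442.8 → 12c = 277.8 → c = 23.15 pt.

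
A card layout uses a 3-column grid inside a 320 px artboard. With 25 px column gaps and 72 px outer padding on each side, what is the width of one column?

42 px

Subtract both margins: 320 − 2·72 = 176 px.
3 columns + 2 column gaps: 3c + 2·25 = 176.
3c = 176 − 50 = 126, so c = 42 px.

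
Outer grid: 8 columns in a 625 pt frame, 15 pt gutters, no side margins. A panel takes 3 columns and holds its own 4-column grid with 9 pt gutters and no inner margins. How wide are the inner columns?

49.5 pt

8c + 7·15 = 625 → 8c = 520 → c = 65 pt.
3-column span = 3·65 + 2·15 = 225 pt.
4d + 3·9 = 225 → 4d = 198 → d = 49.5 pt.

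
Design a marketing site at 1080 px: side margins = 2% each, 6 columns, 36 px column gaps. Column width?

142.8 px

Margins: 2% × 1080 = 21.6 px each, so content = 1080 − 43.2 = 1036.8 px.
6 columns + 5 column gaps: 6c + 5·36 = 1036.8.
6c = 1036.8 − 180 = 856.8, so c = 142.8 px.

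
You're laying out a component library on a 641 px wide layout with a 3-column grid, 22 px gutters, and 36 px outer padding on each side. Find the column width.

175 px

Inside the margins: 641 − 72 = 569 px.
3c + 2·22 = 569 → 3c = 525 → c = 175 px.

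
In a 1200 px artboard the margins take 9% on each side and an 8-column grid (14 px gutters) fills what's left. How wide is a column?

Each margin = 9% of 1200 = 108 px; content = 1200 − 2·108 = 984 px.
Subtracting 7 gutters of 14 leaves 886 for 8 columns, so c = 110.75 px.

110.75 px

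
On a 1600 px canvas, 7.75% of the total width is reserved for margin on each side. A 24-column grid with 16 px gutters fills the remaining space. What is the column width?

41 px

Margins: 7.75% × 1600 = 124 px each, so content = 1600 − 248 = 1352 px.
Subtracting 23 gutters of 16 leaves 984 for 24 columns, so c = 41 px.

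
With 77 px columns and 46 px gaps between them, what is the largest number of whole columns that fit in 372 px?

3 columns

3 columns: 3·77 + 2·46 = 323 px ≤ 372.
4 columns: 446 px > 372. So 3.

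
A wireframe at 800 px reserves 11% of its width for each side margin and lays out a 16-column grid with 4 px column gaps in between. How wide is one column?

35.25 px

Each margin = 11% of 800 = 88 px; content = 800 − 2·88 = 624 px.
16 columns + 15 column gaps: 16c + 15·4 = 624.
16c = 624 − 60 = 564, so c = 35.25 px.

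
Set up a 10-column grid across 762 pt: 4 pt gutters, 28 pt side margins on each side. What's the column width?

Subtract both margins: 762 − 2·28 = 706 pt.
10 columns + 9 gutters: 10c + 9·4 = 706.
10c = 706 − 36 = 670, so c = 67 pt.

67 pt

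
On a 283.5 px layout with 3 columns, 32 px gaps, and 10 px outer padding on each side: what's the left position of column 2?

Content = 283.5 − 2·10 = 263.5 px.
3c + 2·32 = 263.5 → 3c = 199.5 → c = 66.5 px.
Before column 2: the margin + 1 column + 1 gap.
Offset = 10 + 1·(66.5 + 32) = 10 + 98.5 = 108.5 px.

108.5 px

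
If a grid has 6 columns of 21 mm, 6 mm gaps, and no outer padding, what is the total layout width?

156 mm

Summing: 126 + 30 = 156 mm.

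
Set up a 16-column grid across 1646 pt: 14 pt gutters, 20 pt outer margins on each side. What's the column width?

Content width = 1646 − 2·20 = 1606 pt.
16c + 15·14 = 1606 → 16c = 1396 → c = 87.25 pt.

87.25 pt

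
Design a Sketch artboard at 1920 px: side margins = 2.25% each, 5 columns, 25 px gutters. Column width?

Margins: 2.25% × 1920 = 43.2 px each, so content = 1920 − 86.4 = 1833.6 px.
5c + 4·25 = 1833.6 → 5c = 1733.6 → c = 346.72 px.

346.72 px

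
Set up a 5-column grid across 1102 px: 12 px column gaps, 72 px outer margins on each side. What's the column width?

182 px

Content width = 1102 − 2·72 = 958 px.
5c + 4·12 = 958 → 5c = 910 → c = 182 px.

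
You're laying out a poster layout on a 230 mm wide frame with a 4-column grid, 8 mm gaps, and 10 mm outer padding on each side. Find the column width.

46.5 mm

Subtract both margins: 230 − 2·10 = 210 mm.
Subtracting 3 gaps of 8 leaves 186 for 4 columns, so c = 46.5 mm.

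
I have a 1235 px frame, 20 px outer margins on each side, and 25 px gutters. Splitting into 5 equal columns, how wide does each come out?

219 px

Content width = 1235 − 2·20 = 1195 px.
5 columns + 4 gutters: 5c + 4·25 = 1195.
5c = 1195 − 100 = 1095, so c = 219 px.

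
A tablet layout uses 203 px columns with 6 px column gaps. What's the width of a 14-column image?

14 columns plus 13 column gaps: 2842 + 78 = 2920 px.

2920 px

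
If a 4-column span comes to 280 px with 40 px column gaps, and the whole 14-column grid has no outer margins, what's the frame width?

1080 px

Subtracting 3 column gaps of 40 leaves 160 for 4 columns, so c = 40 px.
Total width: 14·40 + 13·40 = 1080 px.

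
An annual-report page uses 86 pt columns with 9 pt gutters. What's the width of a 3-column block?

3-column span = 3·86 + 2·9 = 276 pt.

276 pt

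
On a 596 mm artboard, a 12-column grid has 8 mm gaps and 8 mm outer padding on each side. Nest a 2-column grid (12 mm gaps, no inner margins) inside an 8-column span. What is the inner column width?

186 mm

Inside the margins: 596 − 16 = 580 mm.
12 columns + 11 gaps: 12c + 11·8 = 580.
12c = 580 − 88 = 492, so c = 41 mm.
8-column span = 8·41 + 7·8 = 384 mm.
384 − 1·12 = 372; ÷2 gives d = 186 mm.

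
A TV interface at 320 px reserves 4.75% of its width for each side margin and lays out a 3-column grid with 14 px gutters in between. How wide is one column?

320 × (1 − 2·4.75%) = 320 × 90.5% = 289.6 px for the columns.
Subtracting 2 gutters of 14 leaves 261.6 for 3 columns, so c = 87.2 px.

87.2 px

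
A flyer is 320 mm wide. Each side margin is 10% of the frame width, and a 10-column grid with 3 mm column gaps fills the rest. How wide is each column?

320 × (1 − 2·10%) = 320 × 80% = 256 mm for the columns.
10 columns + 9 column gaps: 10c + 9·3 = 256.
10c = 256 − 27 = 229, so c = 22.9 mm.

22.9 mm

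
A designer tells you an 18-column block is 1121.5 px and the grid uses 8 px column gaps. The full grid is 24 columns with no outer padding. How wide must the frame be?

1498 px

Subtracting 17 column gaps of 8 leaves 985.5 for 18 columns, so c = 54.75 px.
Frame = 24·54.75 + 23·8 = 1314 + 184 = 1498 px.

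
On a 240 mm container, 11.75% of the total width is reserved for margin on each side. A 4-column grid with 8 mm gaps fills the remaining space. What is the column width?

39.9 mm

240 × (1 − 2·11.75%) = 240 × 76.5% = 183.6 mm for the columns.
4 columns + 3 gaps: 4c + 3·8 = 183.6.
4c = 183.6 − 24 = 159.6, so c = 39.9 mm.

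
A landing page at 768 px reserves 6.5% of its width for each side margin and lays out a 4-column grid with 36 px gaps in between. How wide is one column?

Each margin = 6.5% of 768 = 49.92 px; content = 768 − 2·49.92 = 668.16 px.
4c + 3·36 = 668.16 → 4c = 560.16 → c = 140.04 px.

140.04 px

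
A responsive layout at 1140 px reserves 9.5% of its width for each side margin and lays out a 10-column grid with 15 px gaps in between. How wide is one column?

1140 × (1 − 2·9.5%) = 1140 × 81% = 923.4 px for the columns.
923.4 − 9·15 = 788.4; ÷10 gives c = 78.84 px.

78.84 px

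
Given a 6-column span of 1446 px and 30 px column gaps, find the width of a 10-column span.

2430 px

6 columns + 5 column gaps: 6c + 5·30 = 1446.
6c = 1446 − 150 = 1296, so c = 216 px.
10-column span = 10·216 + 9·30 = 2430 px.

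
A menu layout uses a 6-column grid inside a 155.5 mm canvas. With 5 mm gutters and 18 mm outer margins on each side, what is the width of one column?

Subtract both margins: 155.5 − 2·18 = 119.5 mm.
6c + 5·5 = 119.5 → 6c = 94.5 → c = 15.75 mm.

15.75 mm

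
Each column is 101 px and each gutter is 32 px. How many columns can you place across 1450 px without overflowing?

11 columns: 11·101 + 10·32 = 1431 px ≤ 1450.
12 columns: 1564 px > 1450. So 11.

11 columns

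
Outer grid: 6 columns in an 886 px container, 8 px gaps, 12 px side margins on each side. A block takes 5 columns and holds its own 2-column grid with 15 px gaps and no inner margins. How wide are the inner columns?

Outer content = 886 − 2·12 = 862 px.
862 − 5·8 = 822; ÷6 gives c = 137 px.
Span of 5: 5·137 + 4·8 = 685 + 32 = 717 px.
Subtracting 1 gap of 15 leaves 702 for 2 columns, so d = 351 px.

351 px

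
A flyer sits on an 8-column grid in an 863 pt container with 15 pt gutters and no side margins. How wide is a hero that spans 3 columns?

314.25 pt

8 columns + 7 gutters: 8c + 7·15 = 863.
8c = 863 − 105 = 758, so c = 94.75 pt.
3-column span = 3·94.75 + 2·15 = 314.25 pt.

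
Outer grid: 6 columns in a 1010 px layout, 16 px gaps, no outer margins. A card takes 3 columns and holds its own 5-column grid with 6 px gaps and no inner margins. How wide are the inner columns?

Subtracting 5 gaps of 16 leaves 930 for 6 columns, so c = 155 px.
3 columns plus 2 gaps: 465 + 32 = 497 px.
Subtracting 4 gaps of 6 leaves 473 for 5 columns, so d = 94.6 px.

94.6 px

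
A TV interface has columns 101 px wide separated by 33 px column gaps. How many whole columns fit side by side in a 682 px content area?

5 columns

5 columns: 5·101 + 4·33 = 637 px ≤ 682.
6 columns: 771 px > 682. So 5.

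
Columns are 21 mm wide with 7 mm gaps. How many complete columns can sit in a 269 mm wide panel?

9 columns

k columns need k·21 + (k−1)·7 = k·28 − 7.
k·28 − 7 ≤ 269 → k ≤ 276 / 28 ≈ 9.86, so k = 9.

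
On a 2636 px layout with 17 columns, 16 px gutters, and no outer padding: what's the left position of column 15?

2636 − 16·16 = 2380; ÷17 gives c = 140 px.
Before column 15: 14 columns + 14 gutters.
Offset = 14·(140 + 16) = 14·156 = 2184 px.

2184 px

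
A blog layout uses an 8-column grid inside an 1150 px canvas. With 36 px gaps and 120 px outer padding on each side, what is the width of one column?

Inside the margins: 1150 − 240 = 910 px.
8 columns + 7 gaps: 8c + 7·36 = 910.
8c = 910 − 252 = 658, so c = 82.25 px.

82.25 px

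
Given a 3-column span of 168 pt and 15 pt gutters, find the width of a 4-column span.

3c + 2·15 = 168 → 3c = 138 → c = 46 pt.
4 columns plus 3 gutters: 184 + 45 = 229 pt.

229 pt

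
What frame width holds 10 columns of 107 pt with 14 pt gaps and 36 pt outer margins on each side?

1268 pt

Adding margins, columns and gutters: 72 + 1070 + 126 = 1268 pt.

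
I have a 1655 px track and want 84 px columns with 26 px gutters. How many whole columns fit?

Each extra column adds 84 + 26 = 110 px.
(1655 + 26) / 110 = 15.28, so 15 columns fit.

15 columns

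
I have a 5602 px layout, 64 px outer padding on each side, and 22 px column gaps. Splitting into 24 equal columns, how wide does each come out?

Content width = 5602 − 2·64 = 5474 px.
5474 − 23·22 = 4968; ÷24 gives c = 207 px.

207 px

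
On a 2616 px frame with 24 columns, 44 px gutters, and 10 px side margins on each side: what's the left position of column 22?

Take off 20 px of margins, leaving 2596 px.
24c + 23·44 = 2596 → 24c = 1584 → c = 66 px.
Before column 22: the margin + 21 columns + 21 gutters.
Offset = 10 + 21·(66 + 44) = 10 + 2310 = 2320 px.

2320 px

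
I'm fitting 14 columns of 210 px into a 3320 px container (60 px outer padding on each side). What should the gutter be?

20 px

Inside the margins: 3320 − 120 = 3200 px.
Columns use 2940 px, leaving 260 px across 13 gutters = 20 px each.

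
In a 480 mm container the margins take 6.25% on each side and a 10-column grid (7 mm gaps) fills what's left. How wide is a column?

35.7 mm

Each margin = 6.25% of 480 = 30 mm; content = 480 − 2·30 = 420 mm.
10 columns + 9 gaps: 10c + 9·7 = 420.
10c = 420 − 63 = 357, so c = 35.7 mm.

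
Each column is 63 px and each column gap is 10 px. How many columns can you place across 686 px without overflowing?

k columns need k·63 + (k−1)·10 = k·73 − 10.
k·73 − 10 ≤ 686 → k ≤ 696 / 73 ≈ 9.53, so k = 9.

9 columns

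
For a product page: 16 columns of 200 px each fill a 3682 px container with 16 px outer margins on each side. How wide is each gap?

Inside the margins: 3682 − 32 = 3650 px.
16·200 + 15g = 3650 → 15g = 450 → g = 30 px.

30 px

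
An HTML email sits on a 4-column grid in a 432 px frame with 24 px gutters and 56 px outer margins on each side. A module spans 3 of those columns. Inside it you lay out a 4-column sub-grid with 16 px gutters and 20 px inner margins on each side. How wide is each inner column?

Take off 112 px of margins, leaving 320 px.
4 columns + 3 gutters: 4c + 3·24 = 320.
4c = 320 − 72 = 248, so c = 62 px.
3-column span = 3·62 + 2·24 = 234 px.
Inner content = 234 − 2·20 = 194 px.
4d + 3·16 = 194 → 4d = 146 → d = 36.5 px.

36.5 px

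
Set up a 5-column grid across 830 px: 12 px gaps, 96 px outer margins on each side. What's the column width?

Content width = 830 − 2·96 = 638 px.
5c + 4·12 = 638 → 5c = 590 → c = 118 px.

118 px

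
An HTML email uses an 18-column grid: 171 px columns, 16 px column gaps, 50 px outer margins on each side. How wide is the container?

3450 px

Adding margins, columns and gutters: 100 + 3078 + 272 = 3450 px.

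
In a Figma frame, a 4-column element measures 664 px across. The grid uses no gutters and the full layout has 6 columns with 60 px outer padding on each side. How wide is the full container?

1116 px

4c = 664 → c = 166 px.
Summing: 120 + 996 = 1116 px.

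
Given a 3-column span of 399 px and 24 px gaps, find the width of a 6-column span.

822 px

399 − 2·24 = 351; ÷3 gives c = 117 px.
Span of 6: 6·117 + 5·24 = 702 + 120 = 822 px.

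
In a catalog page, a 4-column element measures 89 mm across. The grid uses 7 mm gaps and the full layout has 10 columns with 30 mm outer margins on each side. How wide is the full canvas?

4 columns + 3 gaps: 4c + 3·7 = 89.
4c = 89 − 21 = 68, so c = 17 mm.
Canvas = 2·30 + 10·17 + 9·7 = 60 + 170 + 63 = 293 mm.

293 mm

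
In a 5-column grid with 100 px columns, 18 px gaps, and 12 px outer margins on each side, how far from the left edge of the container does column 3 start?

248 px

Before column 3: the margin + 2 columns + 2 gaps.
Offset = 12 + 2·(100 + 18) = 12 + 236 = 248 px.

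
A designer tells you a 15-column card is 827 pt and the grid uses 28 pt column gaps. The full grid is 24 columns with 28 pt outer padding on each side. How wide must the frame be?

15c + 14·28 = 827 → 15c = 435 → c = 29 pt.
Total width: 2·28 + 24·29 + 23·28 = 1396 pt.

1396 pt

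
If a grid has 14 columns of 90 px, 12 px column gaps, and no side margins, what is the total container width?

Container = 14·90 + 13·12 = 1260 + 156 = 1416 px.

1416 px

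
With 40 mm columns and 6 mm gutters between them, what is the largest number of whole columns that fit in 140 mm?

k columns need k·40 + (k−1)·6 = k·46 − 6.
k·46 − 6 ≤ 140 → k ≤ 146 / 46 ≈ 3.17, so k = 3.

3 columns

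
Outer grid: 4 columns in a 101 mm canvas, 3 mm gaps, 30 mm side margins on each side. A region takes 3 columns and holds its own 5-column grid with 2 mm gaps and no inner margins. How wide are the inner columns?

Inside the margins: 101 − 60 = 41 mm.
4c + 3·3 = 41 → 4c = 32 → c = 8 mm.
Span of 3: 3·8 + 2·3 = 24 + 6 = 30 mm.
30 − 4·2 = 22; ÷5 gives d = 4.4 mm.

4.4 mm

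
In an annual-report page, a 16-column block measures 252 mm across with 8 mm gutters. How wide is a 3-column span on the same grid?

40.75 mm

16 columns + 15 gutters: 16c + 15·8 = 252.
16c = 252 − 120 = 132, so c = 8.25 mm.
3 columns plus 2 gutters: 24.75 + 16 = 40.75 mm.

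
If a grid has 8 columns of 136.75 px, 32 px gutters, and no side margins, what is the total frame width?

1318 px

Total width: 8·136.75 + 7·32 = 1318 px.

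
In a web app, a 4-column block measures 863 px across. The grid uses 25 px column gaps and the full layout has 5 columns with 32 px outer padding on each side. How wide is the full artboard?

4 columns + 3 column gaps: 4c + 3·25 = 863.
4c = 863 − 75 = 788, so c = 197 px.
Artboard = 2·32 + 5·197 + 4·25 = 64 + 985 + 100 = 1149 px.

1149 px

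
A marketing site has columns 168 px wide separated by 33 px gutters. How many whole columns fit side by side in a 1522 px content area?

7 columns

Each extra column adds 168 + 33 = 201 px.
(1522 + 33) / 201 = 7.74, so 7 columns fit.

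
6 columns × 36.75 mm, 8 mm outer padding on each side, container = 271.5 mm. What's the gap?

7 mm

Inside the margins: 271.5 − 16 = 255.5 mm.
6 columns take 6·36.75 = 220.5 mm; remaining 35 splits into 5 gaps.
g = 35 / 5 = 7 mm.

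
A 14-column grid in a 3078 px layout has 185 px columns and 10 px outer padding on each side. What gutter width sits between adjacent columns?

36 px

Content width = 3078 − 2·10 = 3058 px.
14·185 + 13g = 3058 → 13g = 468 → g = 36 px.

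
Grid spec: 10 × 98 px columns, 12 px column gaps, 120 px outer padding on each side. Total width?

1328 px

Layout = 2·120 + 10·98 + 9·12 = 240 + 980 + 108 = 1328 px.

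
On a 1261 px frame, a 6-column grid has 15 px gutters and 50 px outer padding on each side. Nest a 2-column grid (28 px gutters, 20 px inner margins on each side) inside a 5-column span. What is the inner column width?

Take off 100 px of margins, leaving 1161 px.
6 columns + 5 gutters: 6c + 5·15 = 1161.
6c = 1161 − 75 = 1086, so c = 181 px.
5 columns plus 4 gutters: 905 + 60 = 965 px.
Inner content = 965 − 2·20 = 925 px.
2 columns + 1 gutter: 2d + 1·28 = 925.
2d = 925 − 28 = 897, so d = 448.5 px.

448.5 px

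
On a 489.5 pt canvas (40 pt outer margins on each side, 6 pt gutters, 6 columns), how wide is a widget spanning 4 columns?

271 pt

Take off 80 pt of margins, leaving 409.5 pt.
Subtracting 5 gutters of 6 leaves 379.5 for 6 columns, so c = 63.25 pt.
4-column span = 4·63.25 + 3·6 = 271 pt.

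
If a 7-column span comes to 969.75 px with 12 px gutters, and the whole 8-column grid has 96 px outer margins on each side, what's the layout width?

1302 px

7 columns + 6 gutters: 7c + 6·12 = 969.75.
7c = 969.75 − 72 = 897.75, so c = 128.25 px.
Total width: 2·96 + 8·128.25 + 7·12 = 1302 px.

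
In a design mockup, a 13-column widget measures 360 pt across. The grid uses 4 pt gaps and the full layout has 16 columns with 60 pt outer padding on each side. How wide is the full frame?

564 pt

13 columns + 12 gaps: 13c + 12·4 = 360.
13c = 360 − 48 = 312, so c = 24 pt.
Total width: 2·60 + 16·24 + 15·4 = 564 pt.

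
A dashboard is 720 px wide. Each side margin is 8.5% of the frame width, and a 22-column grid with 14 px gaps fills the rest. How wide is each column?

Margins: 8.5% × 720 = 61.2 px each, so content = 720 − 122.4 = 597.6 px.
22c + 21·14 = 597.6 → 22c = 303.6 → c = 13.8 px.

13.8 px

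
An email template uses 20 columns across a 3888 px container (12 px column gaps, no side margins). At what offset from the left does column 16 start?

Subtracting 19 column gaps of 12 leaves 3660 for 20 columns, so c = 183 px.
Each column+gutter stride is 195 px; with no margin, 15 of them is 2925 px.

2925 px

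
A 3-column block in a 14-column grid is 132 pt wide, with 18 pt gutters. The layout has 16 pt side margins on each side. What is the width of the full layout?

714 pt

3 columns + 2 gutters: 3c + 2·18 = 132.
3c = 132 − 36 = 96, so c = 32 pt.
Total width: 2·16 + 14·32 + 13·18 = 714 pt.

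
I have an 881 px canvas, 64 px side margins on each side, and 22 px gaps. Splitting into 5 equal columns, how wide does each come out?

133 px

Content width = 881 − 2·64 = 753 px.
753 − 4·22 = 665; ÷5 gives c = 133 px.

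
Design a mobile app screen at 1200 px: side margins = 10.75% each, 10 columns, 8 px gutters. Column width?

87 px

Each margin = 10.75% of 1200 = 129 px; content = 1200 − 2·129 = 942 px.
10 columns + 9 gutters: 10c + 9·8 = 942.
10c = 942 − 72 = 870, so c = 87 px.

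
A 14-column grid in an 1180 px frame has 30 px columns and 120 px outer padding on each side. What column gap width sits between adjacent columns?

40 px

Inside the margins: 1180 − 240 = 940 px.
14·30 + 13g = 940 → 13g = 520 → g = 40 px.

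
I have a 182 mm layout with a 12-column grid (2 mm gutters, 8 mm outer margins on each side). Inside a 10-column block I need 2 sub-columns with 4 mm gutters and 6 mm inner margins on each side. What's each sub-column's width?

Outer content = 182 − 2·8 = 166 mm.
166 − 11·2 = 144; ÷12 gives c = 12 mm.
Span of 10: 10·12 + 9·2 = 120 + 18 = 138 mm.
Inner content = 138 − 2·6 = 126 mm.
126 − 1·4 = 122; ÷2 gives d = 61 mm.

61 mm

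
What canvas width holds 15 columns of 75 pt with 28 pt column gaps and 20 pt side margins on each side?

1557 pt

Total width: 2·20 + 15·75 + 14·28 = 1557 pt.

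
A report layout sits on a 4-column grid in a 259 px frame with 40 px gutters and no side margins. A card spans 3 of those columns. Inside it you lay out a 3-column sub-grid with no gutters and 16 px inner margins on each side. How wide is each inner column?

50.75 px

4 columns + 3 gutters: 4c + 3·40 = 259.
4c = 259 − 120 = 139, so c = 34.75 px.
Span of 3: 3·34.75 + 2·40 = 104.25 + 80 = 184.25 px.
Inner content = 184.25 − 2·16 = 152.25 px.
With no gutters, each column is 152.25/3 = 50.75 px.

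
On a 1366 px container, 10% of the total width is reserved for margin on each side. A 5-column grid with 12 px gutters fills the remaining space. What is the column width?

208.96 px

Each margin = 10% of 1366 = 136.6 px; content = 1366 − 2·136.6 = 1092.8 px.
5c + 4·12 = 1092.8 → 5c = 1044.8 → c = 208.96 px.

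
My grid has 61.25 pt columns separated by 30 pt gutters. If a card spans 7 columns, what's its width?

Span of 7: 7·61.25 + 6·30 = 428.75 + 180 = 608.75 pt.

608.75 pt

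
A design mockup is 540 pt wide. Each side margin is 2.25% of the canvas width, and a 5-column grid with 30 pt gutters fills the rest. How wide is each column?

79.14 pt

540 × (1 − 2·2.25%) = 540 × 95.5% = 515.7 pt for the columns.
Subtracting 4 gutters of 30 leaves 395.7 for 5 columns, so c = 79.14 pt.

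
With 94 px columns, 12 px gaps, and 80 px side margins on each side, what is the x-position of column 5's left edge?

Column 5 starts at margin + 4·(column + gutter) = 80 + 4·106 = 504 px.

504 px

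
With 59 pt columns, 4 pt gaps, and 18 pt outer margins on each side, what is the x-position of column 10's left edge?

Before column 10: the margin + 9 columns + 9 gaps.
Offset = 18 + 9·(59 + 4) = 18 + 567 = 585 pt.

585 pt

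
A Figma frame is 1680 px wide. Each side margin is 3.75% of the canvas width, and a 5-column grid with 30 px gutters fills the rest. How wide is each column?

286.8 px

Each margin = 3.75% of 1680 = 63 px; content = 1680 − 2·63 = 1554 px.
5 columns + 4 gutters: 5c + 4·30 = 1554.
5c = 1554 − 120 = 1434, so c = 286.8 px.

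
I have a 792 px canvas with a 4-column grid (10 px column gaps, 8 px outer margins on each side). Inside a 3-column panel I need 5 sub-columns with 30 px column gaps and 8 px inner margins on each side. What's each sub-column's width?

Subtract both margins: 792 − 2·8 = 776 px.
Subtracting 3 column gaps of 10 leaves 746 for 4 columns, so c = 186.5 px.
Span of 3: 3·186.5 + 2·10 = 559.5 + 20 = 579.5 px.
Inner content = 579.5 − 2·8 = 563.5 px.
563.5 − 4·30 = 443.5; ÷5 gives d = 88.7 px.

88.7 px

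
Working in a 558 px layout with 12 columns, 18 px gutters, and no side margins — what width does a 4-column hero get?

174 px

12c + 11·18 = 558 → 12c = 360 → c = 30 px.
4 columns plus 3 gutters: 120 + 54 = 174 px.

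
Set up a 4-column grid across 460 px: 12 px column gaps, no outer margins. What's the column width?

106 px

4 columns + 3 column gaps: 4c + 3·12 = 460.
4c = 460 − 36 = 424, so c = 106 px.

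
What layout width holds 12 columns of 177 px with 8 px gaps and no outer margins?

Summing: 2124 + 88 = 2212 px.

2212 px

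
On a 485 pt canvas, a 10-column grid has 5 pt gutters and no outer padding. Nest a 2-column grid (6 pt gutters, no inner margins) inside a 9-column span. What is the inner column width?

Subtracting 9 gutters of 5 leaves 440 for 10 columns, so c = 44 pt.
Span of 9: 9·44 + 8·5 = 396 + 40 = 436 pt.
436 − 1·6 = 430; ÷2 gives d = 215 pt.

215 pt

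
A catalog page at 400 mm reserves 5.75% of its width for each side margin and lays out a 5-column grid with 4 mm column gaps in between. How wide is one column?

67.6 mm

Each margin = 5.75% of 400 = 23 mm; content = 400 − 2·23 = 354 mm.
5 columns + 4 column gaps: 5c + 4·4 = 354.
5c = 354 − 16 = 338, so c = 67.6 mm.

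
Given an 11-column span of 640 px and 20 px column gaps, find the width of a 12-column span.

11c + 10·20 = 640 → 11c = 440 → c = 40 px.
12 columns plus 11 column gaps: 480 + 220 = 700 px.

700 px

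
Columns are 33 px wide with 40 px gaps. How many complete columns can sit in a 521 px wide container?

7 columns

k columns need k·33 + (k−1)·40 = k·73 − 40.
k·73 − 40 ≤ 521 → k ≤ 561 / 73 ≈ 7.68, so k = 7.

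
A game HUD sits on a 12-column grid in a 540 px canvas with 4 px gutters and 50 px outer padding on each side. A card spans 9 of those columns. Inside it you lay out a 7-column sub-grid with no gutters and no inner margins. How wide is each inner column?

47 px

Take off 100 px of margins, leaving 440 px.
Subtracting 11 gutters of 4 leaves 396 for 12 columns, so c = 33 px.
9-column span = 9·33 + 8·4 = 329 px.
With no gutters, each column is 329/7 = 47 px.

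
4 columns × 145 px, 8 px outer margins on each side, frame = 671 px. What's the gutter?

25 px

Subtract both margins: 671 − 2·8 = 655 px.
4 columns take 4·145 = 580 px; remaining 75 splits into 3 gutters.
g = 75 / 3 = 25 px.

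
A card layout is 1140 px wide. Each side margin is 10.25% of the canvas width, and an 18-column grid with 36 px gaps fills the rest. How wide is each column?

16.35 px

Margins: 10.25% × 1140 = 116.85 px each, so content = 1140 − 233.7 = 906.3 px.
Subtracting 17 gaps of 36 leaves 294.3 for 18 columns, so c = 16.35 px.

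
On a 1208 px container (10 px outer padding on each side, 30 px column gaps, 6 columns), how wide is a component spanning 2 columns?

376 px

Take off 20 px of margins, leaving 1188 px.
6c + 5·30 = 1188 → 6c = 1038 → c = 173 px.
Span of 2: 2·173 + 1·30 = 346 + 30 = 376 px.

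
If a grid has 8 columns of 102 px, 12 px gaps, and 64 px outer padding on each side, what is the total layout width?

1028 px

Layout = 2·64 + 8·102 + 7·12 = 128 + 816 + 84 = 1028 px.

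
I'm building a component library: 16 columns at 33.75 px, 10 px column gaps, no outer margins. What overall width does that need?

Summing: 540 + 150 = 690 px.

690 px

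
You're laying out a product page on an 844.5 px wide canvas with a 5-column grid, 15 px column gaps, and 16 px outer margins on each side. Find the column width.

Inside the margins: 844.5 − 32 = 812.5 px.
5 columns + 4 column gaps: 5c + 4·15 = 812.5.
5c = 812.5 − 60 = 752.5, so c = 150.5 px.

150.5 px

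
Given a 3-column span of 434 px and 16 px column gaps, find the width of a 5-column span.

Subtracting 2 column gaps of 16 leaves 402 for 3 columns, so c = 134 px.
5-column span = 5·134 + 4·16 = 734 px.

734 px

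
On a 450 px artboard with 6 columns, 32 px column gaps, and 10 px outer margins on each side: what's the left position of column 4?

241 px

Inside the margins: 450 − 20 = 430 px.
6c + 5·32 = 430 → 6c = 270 → c = 45 px.
Each column+gutter stride is 77 px; 3 of them past the 10 px margin is 10 + 231 = 241 px.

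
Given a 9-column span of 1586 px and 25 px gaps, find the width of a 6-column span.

1049 px

1586 − 8·25 = 1386; ÷9 gives c = 154 px.
6 columns plus 5 gaps: 924 + 125 = 1049 px.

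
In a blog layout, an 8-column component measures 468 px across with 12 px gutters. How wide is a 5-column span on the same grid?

288 px

8 columns + 7 gutters: 8c + 7·12 = 468.
8c = 468 − 84 = 384, so c = 48 px.
5-column span = 5·48 + 4·12 = 288 px.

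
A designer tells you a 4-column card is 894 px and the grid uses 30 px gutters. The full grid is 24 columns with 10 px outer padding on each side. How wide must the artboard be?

4c + 3·30 = 894 → 4c = 804 → c = 201 px.
Adding margins, columns and gutters: 20 + 4824 + 690 = 5534 px.

5534 px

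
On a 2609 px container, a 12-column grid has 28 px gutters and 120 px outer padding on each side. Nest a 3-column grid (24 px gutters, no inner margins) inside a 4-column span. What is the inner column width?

241 px

Take off 240 px of margins, leaving 2369 px.
Subtracting 11 gutters of 28 leaves 2061 for 12 columns, so c = 171.75 px.
Span of 4: 4·171.75 + 3·28 = 687 + 84 = 771 px.
Subtracting 2 gutters of 24 leaves 723 for 3 columns, so d = 241 px.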